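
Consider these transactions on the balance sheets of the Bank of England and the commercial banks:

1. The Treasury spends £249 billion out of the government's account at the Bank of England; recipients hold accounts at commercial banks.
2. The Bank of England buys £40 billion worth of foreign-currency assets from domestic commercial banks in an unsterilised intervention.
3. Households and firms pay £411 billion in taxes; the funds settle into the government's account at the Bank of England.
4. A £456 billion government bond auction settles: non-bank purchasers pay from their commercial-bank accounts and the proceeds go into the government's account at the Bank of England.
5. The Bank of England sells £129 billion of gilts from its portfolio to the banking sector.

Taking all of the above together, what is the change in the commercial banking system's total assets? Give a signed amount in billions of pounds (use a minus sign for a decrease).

-£618 billion

Government spending £249 billion: bank balance sheets expand → +£249B.
FX purchase £40 billion: just an asset swap on bank balance sheets → 0.
Government account inflow £411 billion: bank balance sheets shrink → −£411B.
Government account inflow £456 billion: bank balance sheets shrink → −£456B.
OMO sale (to banks) £129 billion: just an asset swap on bank balance sheets → 0.
Net: 249 + 0 − 411 − 456 + 0 = -£618 billion.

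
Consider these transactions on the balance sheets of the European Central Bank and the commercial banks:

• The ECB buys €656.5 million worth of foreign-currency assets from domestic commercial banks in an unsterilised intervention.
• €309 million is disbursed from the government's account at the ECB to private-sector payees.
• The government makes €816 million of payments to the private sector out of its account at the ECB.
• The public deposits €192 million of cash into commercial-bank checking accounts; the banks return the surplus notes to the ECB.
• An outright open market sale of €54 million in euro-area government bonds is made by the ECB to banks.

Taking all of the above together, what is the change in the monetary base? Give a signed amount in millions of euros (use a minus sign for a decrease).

+€1727.5 million

ECB balance sheet:
  Assets:      Securities −€54M, Foreign assets +€656.5M
  Liabilities: Bank reserves +€1919.5M, Currency in circulation −€192M, Government deposits −€1125M
Monetary base = currency + reserves: −€192M + (+€1919.5M) = +€1727.5 million.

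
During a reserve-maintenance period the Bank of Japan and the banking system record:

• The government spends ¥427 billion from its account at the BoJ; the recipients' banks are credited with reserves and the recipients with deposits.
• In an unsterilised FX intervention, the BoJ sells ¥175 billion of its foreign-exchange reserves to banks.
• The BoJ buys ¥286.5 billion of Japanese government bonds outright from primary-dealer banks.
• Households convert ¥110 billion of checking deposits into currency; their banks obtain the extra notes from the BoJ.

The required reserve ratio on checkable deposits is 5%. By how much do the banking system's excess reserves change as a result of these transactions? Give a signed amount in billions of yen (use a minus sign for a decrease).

+¥412.65 billion

Government spending ¥427 billion: reserves +¥427B, deposits +¥427B.
FX sale ¥175 billion: reserves −¥175B, deposits 0.
OMO purchase (from banks) ¥286.5 billion: reserves +¥286.5B, deposits 0.
Currency withdrawal ¥110 billion: reserves −¥110B, deposits −¥110B.
Totals: Δreserves = +¥428.5B, Δdeposits = +¥317B.
Δrequired reserves = 5% × +¥317B = +¥15.85B.
Δexcess reserves = Δreserves − Δrequired = +¥428.5B − (+¥15.85B) = +¥412.65 billion.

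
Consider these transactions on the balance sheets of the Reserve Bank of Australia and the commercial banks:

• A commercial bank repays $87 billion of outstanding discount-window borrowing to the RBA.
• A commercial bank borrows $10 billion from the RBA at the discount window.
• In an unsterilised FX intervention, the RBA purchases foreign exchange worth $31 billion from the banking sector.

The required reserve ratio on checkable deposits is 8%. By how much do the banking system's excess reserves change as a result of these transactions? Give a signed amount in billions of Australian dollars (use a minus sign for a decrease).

Discount-window repayment $87 billion: reserves −$87B, deposits 0.
Discount-window loan $10 billion: reserves +$10B, deposits 0.
FX purchase $31 billion: reserves +$31B, deposits 0.
Totals: Δreserves = −$46B, Δdeposits = 0.
Δrequired reserves = 8% × 0 = 0.
Δexcess reserves = Δreserves − Δrequired = −$46B − (0) = -$46 billion.

-$46 billion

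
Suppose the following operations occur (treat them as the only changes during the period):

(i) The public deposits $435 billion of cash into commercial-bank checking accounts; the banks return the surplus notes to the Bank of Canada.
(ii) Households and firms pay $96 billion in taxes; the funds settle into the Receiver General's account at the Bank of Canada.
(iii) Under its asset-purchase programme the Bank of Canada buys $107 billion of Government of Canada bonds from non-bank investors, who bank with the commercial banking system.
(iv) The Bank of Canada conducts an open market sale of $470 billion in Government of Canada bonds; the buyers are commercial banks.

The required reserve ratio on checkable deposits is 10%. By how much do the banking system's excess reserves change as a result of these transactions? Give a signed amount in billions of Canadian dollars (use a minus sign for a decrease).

Currency deposit $435 billion: reserves +$435B, deposits +$435B.
Government account inflow $96 billion: reserves −$96B, deposits −$96B.
Asset purchase (from non-banks) $107 billion: reserves +$107B, deposits +$107B.
OMO sale (to banks) $470 billion: reserves −$470B, deposits 0.
Totals: Δreserves = −$24B, Δdeposits = +$446B.
Δrequired reserves = 10% × +$446B = +$44.6B.
Δexcess reserves = Δreserves − Δrequired = −$24B − (+$44.6B) = -$68.6 billion.

-$68.6 billion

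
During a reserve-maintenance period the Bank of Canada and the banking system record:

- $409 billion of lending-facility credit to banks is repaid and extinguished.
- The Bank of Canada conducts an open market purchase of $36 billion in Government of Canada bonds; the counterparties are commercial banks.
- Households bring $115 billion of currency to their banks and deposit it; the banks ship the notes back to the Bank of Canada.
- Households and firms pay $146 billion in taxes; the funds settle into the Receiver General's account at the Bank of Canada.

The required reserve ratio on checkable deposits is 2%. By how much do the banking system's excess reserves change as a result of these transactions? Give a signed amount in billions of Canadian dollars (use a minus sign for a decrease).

-$403.38 billion

Discount-window repayment $409 billion: reserves −$409B, deposits 0.
OMO purchase (from banks) $36 billion: reserves +$36B, deposits 0.
Currency deposit $115 billion: reserves +$115B, deposits +$115B.
Government account inflow $146 billion: reserves −$146B, deposits −$146B.
Totals: Δreserves = −$404B, Δdeposits = −$31B.
Δrequired reserves = 2% × −$31B = −$0.62B.
Δexcess reserves = Δreserves − Δrequired = −$404B − (−$0.62B) = -$403.38 billion.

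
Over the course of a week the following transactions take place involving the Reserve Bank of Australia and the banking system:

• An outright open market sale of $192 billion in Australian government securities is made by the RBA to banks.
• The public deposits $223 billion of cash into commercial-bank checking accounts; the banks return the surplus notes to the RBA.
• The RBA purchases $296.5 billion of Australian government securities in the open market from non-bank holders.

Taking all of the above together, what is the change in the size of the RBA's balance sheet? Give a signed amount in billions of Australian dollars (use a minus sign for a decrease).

+$104.5 billion

RBA balance sheet:
  Assets:      Securities +$104.5B
  Liabilities: Bank reserves +$327.5B, Currency in circulation −$223B
Change in total RBA assets = +$104.5 billion.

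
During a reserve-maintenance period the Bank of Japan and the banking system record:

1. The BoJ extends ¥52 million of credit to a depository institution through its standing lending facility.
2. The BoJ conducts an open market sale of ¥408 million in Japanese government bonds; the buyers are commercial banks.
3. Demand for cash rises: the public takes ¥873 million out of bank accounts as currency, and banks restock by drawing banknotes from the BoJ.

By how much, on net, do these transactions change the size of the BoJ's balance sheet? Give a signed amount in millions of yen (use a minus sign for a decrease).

BoJ balance sheet:
  Assets:      Securities −¥408M, Loans to banks +¥52M
  Liabilities: Bank reserves −¥1229M, Currency in circulation +¥873M
Commercial banking system:
  Assets:      Reserves at CB −¥1229M, Securities +¥408M
  Liabilities: Checkable deposits −¥873M, Borrowings from CB +¥52M
Change in total BoJ assets = -¥356 million.

-¥356 million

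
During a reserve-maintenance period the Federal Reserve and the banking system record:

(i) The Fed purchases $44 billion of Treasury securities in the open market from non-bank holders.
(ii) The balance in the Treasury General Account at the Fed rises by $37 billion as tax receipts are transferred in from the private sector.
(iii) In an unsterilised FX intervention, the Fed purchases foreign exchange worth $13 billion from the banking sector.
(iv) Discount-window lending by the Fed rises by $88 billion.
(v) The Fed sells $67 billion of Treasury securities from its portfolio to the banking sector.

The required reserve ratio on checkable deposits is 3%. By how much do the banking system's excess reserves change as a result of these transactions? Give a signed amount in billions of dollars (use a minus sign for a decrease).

+$40.79 billion

Asset purchase (from non-banks) $44 billion: reserves +$44B, deposits +$44B.
Government account inflow $37 billion: reserves −$37B, deposits −$37B.
FX purchase $13 billion: reserves +$13B, deposits 0.
Discount-window loan $88 billion: reserves +$88B, deposits 0.
OMO sale (to banks) $67 billion: reserves −$67B, deposits 0.
Totals: Δreserves = +$41B, Δdeposits = +$7B.
Δrequired reserves = 3% × +$7B = +$0.21B.
Δexcess reserves = Δreserves − Δrequired = +$41B − (+$0.21B) = +$40.79 billion.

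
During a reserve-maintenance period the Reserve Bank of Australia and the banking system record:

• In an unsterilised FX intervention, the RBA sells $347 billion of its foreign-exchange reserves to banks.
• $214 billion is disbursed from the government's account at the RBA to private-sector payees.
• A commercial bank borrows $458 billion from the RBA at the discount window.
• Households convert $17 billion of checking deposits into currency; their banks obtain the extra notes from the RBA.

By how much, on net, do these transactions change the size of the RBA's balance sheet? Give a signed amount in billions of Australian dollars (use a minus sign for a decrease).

+$111 billion

FX sale $347 billion: an RBA asset is shed → −$347B.
Government spending $214 billion: only the composition of liabilities changes → 0.
Discount-window loan $458 billion: an RBA asset is acquired → +$458B.
Currency withdrawal $17 billion: only the composition of liabilities changes → 0.
Net: −347 + 0 + 458 + 0 = +$111 billion.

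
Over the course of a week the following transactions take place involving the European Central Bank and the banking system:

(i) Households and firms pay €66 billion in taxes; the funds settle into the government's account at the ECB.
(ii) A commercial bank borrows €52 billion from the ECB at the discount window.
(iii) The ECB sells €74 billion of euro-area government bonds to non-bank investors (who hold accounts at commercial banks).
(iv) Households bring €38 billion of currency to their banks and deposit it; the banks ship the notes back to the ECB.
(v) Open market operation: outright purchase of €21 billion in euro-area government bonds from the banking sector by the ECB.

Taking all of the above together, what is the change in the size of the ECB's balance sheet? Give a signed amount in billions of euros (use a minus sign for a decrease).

-€1 billion

Government account inflow €66 billion: only the composition of liabilities changes → 0.
Discount-window loan €52 billion: an ECB asset is acquired → +€52B.
Asset sale (to non-banks) €74 billion: an ECB asset is shed → −€74B.
Currency deposit €38 billion: only the composition of liabilities changes → 0.
OMO purchase (from banks) €21 billion: an ECB asset is acquired → +€21B.
Net: 0 + 52 − 74 + 0 + 21 = -€1 billion.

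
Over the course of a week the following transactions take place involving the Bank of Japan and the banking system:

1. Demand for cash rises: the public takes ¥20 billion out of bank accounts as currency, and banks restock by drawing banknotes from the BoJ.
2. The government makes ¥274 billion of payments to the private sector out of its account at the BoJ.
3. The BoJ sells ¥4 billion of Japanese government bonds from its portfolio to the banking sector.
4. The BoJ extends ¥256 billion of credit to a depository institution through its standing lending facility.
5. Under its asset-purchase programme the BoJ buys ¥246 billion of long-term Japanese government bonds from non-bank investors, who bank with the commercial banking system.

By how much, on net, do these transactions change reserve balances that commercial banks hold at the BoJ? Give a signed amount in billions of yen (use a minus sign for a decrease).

Currency withdrawal ¥20 billion: banks swap reserves for currency → −¥20B.
Government spending ¥274 billion: government payments flow into bank reserve accounts → +¥274B.
OMO sale (to banks) ¥4 billion: the buying banks pay out of their reserve balances → −¥4B.
Discount-window loan ¥256 billion: the loan is credited to the bank's reserve account → +¥256B.
Asset purchase (from non-banks) ¥246 billion: the BoJ pays by crediting reserve accounts → +¥246B.
Net: −20 + 274 − 4 + 256 + 246 = +¥752 billion.

+¥752 billion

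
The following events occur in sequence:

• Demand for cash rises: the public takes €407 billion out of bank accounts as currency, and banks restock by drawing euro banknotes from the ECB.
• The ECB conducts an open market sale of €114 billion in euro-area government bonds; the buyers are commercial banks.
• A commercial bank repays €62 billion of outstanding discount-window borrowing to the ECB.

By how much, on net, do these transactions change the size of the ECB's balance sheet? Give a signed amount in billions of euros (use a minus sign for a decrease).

-€176 billion

ECB balance sheet:
  Assets:      Securities −€114B, Loans to banks −€62B
  Liabilities: Bank reserves −€583B, Currency in circulation +€407B
Change in total ECB assets = -€176 billion.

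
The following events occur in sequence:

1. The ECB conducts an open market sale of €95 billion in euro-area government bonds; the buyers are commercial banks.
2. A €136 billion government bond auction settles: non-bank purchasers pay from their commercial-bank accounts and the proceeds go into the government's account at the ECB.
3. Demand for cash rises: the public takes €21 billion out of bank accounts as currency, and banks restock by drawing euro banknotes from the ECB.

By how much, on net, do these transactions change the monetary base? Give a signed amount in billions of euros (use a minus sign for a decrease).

-€231 billion

ECB balance sheet:
  Assets:      Securities −€95B
  Liabilities: Bank reserves −€252B, Currency in circulation +€21B, Government deposits +€136B
Commercial banking system:
  Assets:      Reserves at CB −€252B, Securities +€95B
  Liabilities: Checkable deposits −€157B
Monetary base = currency + reserves: +€21B + (−€252B) = -€231 billion.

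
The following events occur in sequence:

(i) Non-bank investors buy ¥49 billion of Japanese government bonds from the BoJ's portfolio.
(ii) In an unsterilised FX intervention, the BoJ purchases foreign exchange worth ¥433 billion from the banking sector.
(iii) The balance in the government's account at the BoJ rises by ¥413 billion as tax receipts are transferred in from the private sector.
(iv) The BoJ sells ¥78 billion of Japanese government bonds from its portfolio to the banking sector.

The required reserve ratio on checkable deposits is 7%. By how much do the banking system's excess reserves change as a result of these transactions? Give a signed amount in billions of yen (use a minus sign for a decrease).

-¥74.66 billion

Asset sale (to non-banks) ¥49 billion: reserves −¥49B, deposits −¥49B.
FX purchase ¥433 billion: reserves +¥433B, deposits 0.
Government account inflow ¥413 billion: reserves −¥413B, deposits −¥413B.
OMO sale (to banks) ¥78 billion: reserves −¥78B, deposits 0.
Totals: Δreserves = −¥107B, Δdeposits = −¥462B.
Δrequired reserves = 7% × −¥462B = −¥32.34B.
Δexcess reserves = Δreserves − Δrequired = −¥107B − (−¥32.34B) = -¥74.66 billion.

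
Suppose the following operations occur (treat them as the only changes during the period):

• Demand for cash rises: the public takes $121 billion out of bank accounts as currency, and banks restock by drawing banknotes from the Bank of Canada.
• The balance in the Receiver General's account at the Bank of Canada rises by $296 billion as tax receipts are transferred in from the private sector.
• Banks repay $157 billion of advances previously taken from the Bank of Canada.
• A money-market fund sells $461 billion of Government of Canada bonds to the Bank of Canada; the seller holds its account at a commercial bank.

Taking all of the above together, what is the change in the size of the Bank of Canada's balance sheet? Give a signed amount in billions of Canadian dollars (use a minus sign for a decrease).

Bank of Canada balance sheet:
  Assets:      Securities +$461B, Loans to banks −$157B
  Liabilities: Bank reserves −$113B, Currency in circulation +$121B, Government deposits +$296B
Change in total Bank of Canada assets = +$304 billion.

+$304 billion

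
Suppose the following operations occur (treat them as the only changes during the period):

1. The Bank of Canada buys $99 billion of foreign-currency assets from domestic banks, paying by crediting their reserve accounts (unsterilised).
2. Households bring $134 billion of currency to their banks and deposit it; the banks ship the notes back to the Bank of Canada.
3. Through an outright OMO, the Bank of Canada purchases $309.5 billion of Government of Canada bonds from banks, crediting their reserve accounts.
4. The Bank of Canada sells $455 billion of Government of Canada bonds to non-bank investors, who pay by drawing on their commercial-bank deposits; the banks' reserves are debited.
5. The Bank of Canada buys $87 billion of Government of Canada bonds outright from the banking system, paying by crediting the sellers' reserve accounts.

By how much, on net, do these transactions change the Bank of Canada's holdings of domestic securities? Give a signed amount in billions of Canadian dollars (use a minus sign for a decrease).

Bank of Canada balance sheet:
  Assets:      Securities −$58.5B, Foreign assets +$99B
  Liabilities: Bank reserves +$174.5B, Currency in circulation −$134B
Commercial banking system:
  Assets:      Reserves at CB +$174.5B, Securities −$396.5B, Foreign assets −$99B
  Liabilities: Checkable deposits −$321B
So the change in the Bank of Canada's holdings of domestic securities is -$58.5 billion.

-$58.5 billion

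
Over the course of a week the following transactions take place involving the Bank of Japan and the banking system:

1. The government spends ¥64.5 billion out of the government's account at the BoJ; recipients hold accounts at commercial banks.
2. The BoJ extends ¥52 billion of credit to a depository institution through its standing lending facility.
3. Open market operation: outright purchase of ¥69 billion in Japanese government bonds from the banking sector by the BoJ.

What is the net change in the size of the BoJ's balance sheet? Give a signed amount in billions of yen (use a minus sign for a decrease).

+¥121 billion

BoJ balance sheet:
  Assets:      Securities +¥69B, Loans to banks +¥52B
  Liabilities: Bank reserves +¥185.5B, Government deposits −¥64.5B
Change in total BoJ assets = +¥121 billion.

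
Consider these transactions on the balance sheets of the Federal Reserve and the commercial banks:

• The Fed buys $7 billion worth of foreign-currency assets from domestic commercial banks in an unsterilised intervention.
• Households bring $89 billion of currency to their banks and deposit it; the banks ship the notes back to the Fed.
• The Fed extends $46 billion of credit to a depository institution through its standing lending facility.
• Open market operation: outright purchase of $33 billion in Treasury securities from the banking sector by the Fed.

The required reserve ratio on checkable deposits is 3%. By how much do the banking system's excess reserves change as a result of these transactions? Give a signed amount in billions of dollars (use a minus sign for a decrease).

+$172.33 billion

FX purchase $7 billion: reserves +$7B, deposits 0.
Currency deposit $89 billion: reserves +$89B, deposits +$89B.
Discount-window loan $46 billion: reserves +$46B, deposits 0.
OMO purchase (from banks) $33 billion: reserves +$33B, deposits 0.
Totals: Δreserves = +$175B, Δdeposits = +$89B.
Δrequired reserves = 3% × +$89B = +$2.67B.
Δexcess reserves = Δreserves − Δrequired = +$175B − (+$2.67B) = +$172.33 billion.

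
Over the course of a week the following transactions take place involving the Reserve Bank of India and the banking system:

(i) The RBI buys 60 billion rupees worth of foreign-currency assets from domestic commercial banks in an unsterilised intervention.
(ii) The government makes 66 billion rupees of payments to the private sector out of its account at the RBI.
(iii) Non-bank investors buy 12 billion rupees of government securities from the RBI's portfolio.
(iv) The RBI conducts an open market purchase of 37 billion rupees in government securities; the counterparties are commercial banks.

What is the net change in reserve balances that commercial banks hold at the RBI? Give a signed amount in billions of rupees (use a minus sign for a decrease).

RBI balance sheet:
  Assets:      Securities +25B, Foreign assets +60B
  Liabilities: Bank reserves +151B, Government deposits −66B
Commercial banking system:
  Assets:      Reserves at CB +151B, Securities −37B, Foreign assets −60B
  Liabilities: Checkable deposits +54B
So the change in reserve balances that commercial banks hold at the RBI is +151 billion.

+151 billion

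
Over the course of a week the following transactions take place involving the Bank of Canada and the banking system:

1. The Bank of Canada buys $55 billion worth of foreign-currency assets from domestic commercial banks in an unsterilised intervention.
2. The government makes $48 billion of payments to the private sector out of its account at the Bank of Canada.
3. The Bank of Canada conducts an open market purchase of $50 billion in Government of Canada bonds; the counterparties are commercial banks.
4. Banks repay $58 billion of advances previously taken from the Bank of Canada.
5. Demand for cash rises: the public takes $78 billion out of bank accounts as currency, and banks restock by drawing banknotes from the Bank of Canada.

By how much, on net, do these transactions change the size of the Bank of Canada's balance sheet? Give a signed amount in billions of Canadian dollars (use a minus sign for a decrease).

Bank of Canada balance sheet:
  Assets:      Securities +$50B, Loans to banks −$58B, Foreign assets +$55B
  Liabilities: Bank reserves +$17B, Currency in circulation +$78B, Government deposits −$48B
Change in total Bank of Canada assets = +$47 billion.

+$47 billion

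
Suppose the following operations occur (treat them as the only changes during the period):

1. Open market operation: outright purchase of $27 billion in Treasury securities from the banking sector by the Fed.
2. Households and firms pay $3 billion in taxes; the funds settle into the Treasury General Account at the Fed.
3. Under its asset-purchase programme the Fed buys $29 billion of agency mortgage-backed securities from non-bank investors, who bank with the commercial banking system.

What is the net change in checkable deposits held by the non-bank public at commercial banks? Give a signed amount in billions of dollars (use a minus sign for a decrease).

Fed balance sheet:
  Assets:      Securities +$56B
  Liabilities: Bank reserves +$53B, Government deposits +$3B
Commercial banking system:
  Assets:      Reserves at CB +$53B, Securities −$27B
  Liabilities: Checkable deposits +$26B
So the change in checkable deposits held by the non-bank public at commercial banks is +$26 billion.

+$26 billion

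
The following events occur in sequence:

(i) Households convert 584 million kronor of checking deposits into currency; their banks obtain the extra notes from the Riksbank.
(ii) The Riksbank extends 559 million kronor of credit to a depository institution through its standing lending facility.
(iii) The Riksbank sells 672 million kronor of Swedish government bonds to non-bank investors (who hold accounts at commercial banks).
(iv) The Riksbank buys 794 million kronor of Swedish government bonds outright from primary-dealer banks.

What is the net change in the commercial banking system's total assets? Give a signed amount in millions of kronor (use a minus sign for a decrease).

Riksbank balance sheet:
  Assets:      Securities +122M, Loans to banks +559M
  Liabilities: Bank reserves +97M, Currency in circulation +584M
Commercial banking system:
  Assets:      Reserves at CB +97M, Securities −794M
  Liabilities: Checkable deposits −1256M, Borrowings from CB +559M
Change in total bank assets = -697 million.

-697 million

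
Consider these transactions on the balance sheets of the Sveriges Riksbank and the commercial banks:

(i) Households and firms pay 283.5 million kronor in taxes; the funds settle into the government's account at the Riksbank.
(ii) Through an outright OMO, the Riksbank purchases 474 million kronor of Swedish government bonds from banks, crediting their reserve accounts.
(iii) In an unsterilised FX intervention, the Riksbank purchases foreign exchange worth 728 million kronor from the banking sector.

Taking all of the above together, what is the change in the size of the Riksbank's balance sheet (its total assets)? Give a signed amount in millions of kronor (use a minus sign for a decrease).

+1202 million

Riksbank balance sheet:
  Assets:      Securities +474M, Foreign assets +728M
  Liabilities: Bank reserves +918.5M, Government deposits +283.5M
Change in total Riksbank assets = +1202 million.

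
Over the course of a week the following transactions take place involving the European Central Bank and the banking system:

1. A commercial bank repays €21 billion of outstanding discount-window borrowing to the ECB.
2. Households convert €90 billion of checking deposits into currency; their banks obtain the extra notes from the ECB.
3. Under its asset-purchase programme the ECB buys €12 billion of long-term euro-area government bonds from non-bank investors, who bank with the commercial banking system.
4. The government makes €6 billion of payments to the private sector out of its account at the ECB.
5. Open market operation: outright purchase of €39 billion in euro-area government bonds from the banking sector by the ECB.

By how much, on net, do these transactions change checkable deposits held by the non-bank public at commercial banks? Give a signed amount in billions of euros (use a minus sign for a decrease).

ECB balance sheet:
  Assets:      Securities +€51B, Loans to banks −€21B
  Liabilities: Bank reserves −€54B, Currency in circulation +€90B, Government deposits −€6B
Commercial banking system:
  Assets:      Reserves at CB −€54B, Securities −€39B
  Liabilities: Checkable deposits −€72B, Borrowings from CB −€21B
So the change in checkable deposits held by the non-bank public at commercial banks is -€72 billion.

-€72 billion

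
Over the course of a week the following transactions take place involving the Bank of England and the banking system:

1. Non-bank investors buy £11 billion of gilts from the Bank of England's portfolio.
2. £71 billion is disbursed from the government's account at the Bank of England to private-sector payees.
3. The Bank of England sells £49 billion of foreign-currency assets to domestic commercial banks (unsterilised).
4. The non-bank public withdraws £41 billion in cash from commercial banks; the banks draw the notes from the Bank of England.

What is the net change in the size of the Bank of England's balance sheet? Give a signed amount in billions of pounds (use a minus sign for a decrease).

-£60 billion

Asset sale (to non-banks) £11 billion: a Bank of England asset is shed → −£11B.
Government spending £71 billion: only the composition of liabilities changes → 0.
FX sale £49 billion: a Bank of England asset is shed → −£49B.
Currency withdrawal £41 billion: only the composition of liabilities changes → 0.
Net: −11 + 0 − 49 + 0 = -£60 billion.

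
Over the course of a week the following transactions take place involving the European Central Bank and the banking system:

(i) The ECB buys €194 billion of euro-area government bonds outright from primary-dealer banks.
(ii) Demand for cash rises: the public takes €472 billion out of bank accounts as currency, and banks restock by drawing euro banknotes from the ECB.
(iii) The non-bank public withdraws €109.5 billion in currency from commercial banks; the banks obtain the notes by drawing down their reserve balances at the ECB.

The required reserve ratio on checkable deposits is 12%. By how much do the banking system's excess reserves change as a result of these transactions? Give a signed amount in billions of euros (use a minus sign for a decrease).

OMO purchase (from banks) €194 billion: reserves +€194B, deposits 0.
Currency withdrawal €472 billion: reserves −€472B, deposits −€472B.
Currency withdrawal €109.5 billion: reserves −€109.5B, deposits −€109.5B.
Totals: Δreserves = −€387.5B, Δdeposits = −€581.5B.
Δrequired reserves = 12% × −€581.5B = −€69.78B.
Δexcess reserves = Δreserves − Δrequired = −€387.5B − (−€69.78B) = -€317.72 billion.

-€317.72 billion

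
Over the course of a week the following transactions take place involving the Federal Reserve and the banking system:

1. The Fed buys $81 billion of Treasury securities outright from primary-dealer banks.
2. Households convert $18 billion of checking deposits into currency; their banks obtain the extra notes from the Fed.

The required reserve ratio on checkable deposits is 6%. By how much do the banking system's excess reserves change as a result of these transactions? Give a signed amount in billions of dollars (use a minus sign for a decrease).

+$64.08 billion

OMO purchase (from banks) $81 billion: reserves +$81B, deposits 0.
Currency withdrawal $18 billion: reserves −$18B, deposits −$18B.
Totals: Δreserves = +$63B, Δdeposits = −$18B.
Δrequired reserves = 6% × −$18B = −$1.08B.
Δexcess reserves = Δreserves − Δrequired = +$63B − (−$1.08B) = +$64.08 billion.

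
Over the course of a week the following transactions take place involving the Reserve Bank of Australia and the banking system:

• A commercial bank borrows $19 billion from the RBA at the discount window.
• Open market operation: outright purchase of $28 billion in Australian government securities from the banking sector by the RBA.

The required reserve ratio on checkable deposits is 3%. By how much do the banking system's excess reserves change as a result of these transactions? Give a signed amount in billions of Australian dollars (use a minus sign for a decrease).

Discount-window loan $19 billion: reserves +$19B, deposits 0.
OMO purchase (from banks) $28 billion: reserves +$28B, deposits 0.
Totals: Δreserves = +$47B, Δdeposits = 0.
Δrequired reserves = 3% × 0 = 0.
Δexcess reserves = Δreserves − Δrequired = +$47B − (0) = +$47 billion.

+$47 billion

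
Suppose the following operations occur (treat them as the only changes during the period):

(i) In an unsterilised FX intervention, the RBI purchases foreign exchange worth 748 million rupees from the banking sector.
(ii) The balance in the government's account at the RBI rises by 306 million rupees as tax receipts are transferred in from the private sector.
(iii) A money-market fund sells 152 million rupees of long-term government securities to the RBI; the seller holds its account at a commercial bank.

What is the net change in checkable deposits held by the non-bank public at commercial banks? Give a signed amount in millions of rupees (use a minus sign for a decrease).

FX purchase 748 million rupees: the counterparty is a bank, so public deposits are unchanged → 0.
Government account inflow 306 million rupees: non-bank counterparties' bank balances fall → −306M.
Asset purchase (from non-banks) 152 million rupees: non-bank counterparties' bank balances rise → +152M.
Net: 0 − 306 + 152 = -154 million.

-154 million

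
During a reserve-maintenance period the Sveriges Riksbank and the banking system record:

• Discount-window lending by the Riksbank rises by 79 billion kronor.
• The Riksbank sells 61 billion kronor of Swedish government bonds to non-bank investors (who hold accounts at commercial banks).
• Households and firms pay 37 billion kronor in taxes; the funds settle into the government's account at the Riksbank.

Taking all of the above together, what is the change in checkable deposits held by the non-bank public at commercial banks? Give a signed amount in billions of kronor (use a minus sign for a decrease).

Discount-window loan 79 billion kronor: the counterparty is a bank, so public deposits are unchanged → 0.
Asset sale (to non-banks) 61 billion kronor: non-bank counterparties' bank balances fall → −61B.
Government account inflow 37 billion kronor: non-bank counterparties' bank balances fall → −37B.
Net: 0 − 61 − 37 = -98 billion.

-98 billion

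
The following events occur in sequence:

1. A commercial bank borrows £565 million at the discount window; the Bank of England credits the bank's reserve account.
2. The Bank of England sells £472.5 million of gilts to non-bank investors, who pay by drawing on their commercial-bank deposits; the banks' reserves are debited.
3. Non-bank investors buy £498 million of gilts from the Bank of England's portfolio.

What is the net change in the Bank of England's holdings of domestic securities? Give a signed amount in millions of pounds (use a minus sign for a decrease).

Bank of England balance sheet:
  Assets:      Securities −£970.5M, Loans to banks +£565M
  Liabilities: Bank reserves −£405.5M
Commercial banking system:
  Assets:      Reserves at CB −£405.5M
  Liabilities: Checkable deposits −£970.5M, Borrowings from CB +£565M
So the change in the Bank of England's holdings of domestic securities is -£970.5 million.

-£970.5 million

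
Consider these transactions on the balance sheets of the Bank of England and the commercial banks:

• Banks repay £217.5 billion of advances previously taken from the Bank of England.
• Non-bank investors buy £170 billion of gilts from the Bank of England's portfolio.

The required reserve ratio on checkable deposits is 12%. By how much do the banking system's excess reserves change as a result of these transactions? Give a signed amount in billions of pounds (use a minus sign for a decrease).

-£367.1 billion

Discount-window repayment £217.5 billion: reserves −£217.5B, deposits 0.
Asset sale (to non-banks) £170 billion: reserves −£170B, deposits −£170B.
Totals: Δreserves = −£387.5B, Δdeposits = −£170B.
Δrequired reserves = 12% × −£170B = −£20.4B.
Δexcess reserves = Δreserves − Δrequired = −£387.5B − (−£20.4B) = -£367.1 billion.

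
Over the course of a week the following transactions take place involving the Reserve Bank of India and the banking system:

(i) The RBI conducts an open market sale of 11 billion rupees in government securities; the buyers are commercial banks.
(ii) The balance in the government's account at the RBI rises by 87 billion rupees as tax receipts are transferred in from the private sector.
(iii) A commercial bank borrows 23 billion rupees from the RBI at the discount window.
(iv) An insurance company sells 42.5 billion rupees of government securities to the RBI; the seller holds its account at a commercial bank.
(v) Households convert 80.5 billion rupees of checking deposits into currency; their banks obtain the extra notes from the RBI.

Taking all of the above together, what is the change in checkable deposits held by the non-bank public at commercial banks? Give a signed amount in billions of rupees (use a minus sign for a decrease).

RBI balance sheet:
  Assets:      Securities +31.5B, Loans to banks +23B
  Liabilities: Bank reserves −113B, Currency in circulation +80.5B, Government deposits +87B
Commercial banking system:
  Assets:      Reserves at CB −113B, Securities +11B
  Liabilities: Checkable deposits −125B, Borrowings from CB +23B
So the change in checkable deposits held by the non-bank public at commercial banks is -125 billion.

-125 billion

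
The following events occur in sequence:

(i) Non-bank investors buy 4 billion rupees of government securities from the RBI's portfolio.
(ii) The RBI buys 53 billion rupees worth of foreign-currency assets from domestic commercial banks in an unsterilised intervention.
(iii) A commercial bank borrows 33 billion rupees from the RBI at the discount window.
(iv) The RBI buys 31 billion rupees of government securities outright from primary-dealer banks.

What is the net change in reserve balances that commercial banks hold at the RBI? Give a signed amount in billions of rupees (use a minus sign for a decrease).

+113 billion

Asset sale (to non-banks) 4 billion rupees: the non-bank buyers' banks settle from reserves → −4B.
FX purchase 53 billion rupees: the RBI pays by crediting reserve accounts → +53B.
Discount-window loan 33 billion rupees: the loan is credited to the bank's reserve account → +33B.
OMO purchase (from banks) 31 billion rupees: the RBI pays by crediting reserve accounts → +31B.
Net: −4 + 53 + 33 + 31 = +113 billion.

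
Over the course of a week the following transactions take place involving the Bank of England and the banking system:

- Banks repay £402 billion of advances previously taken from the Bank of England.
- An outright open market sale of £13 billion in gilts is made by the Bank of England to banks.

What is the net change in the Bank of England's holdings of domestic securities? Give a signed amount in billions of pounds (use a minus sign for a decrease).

-£13 billion

Discount-window repayment £402 billion: the Bank of England's securities portfolio is untouched → 0.
OMO sale (to banks) £13 billion: securities removed from the Bank of England's portfolio → −£13B.
Net: 0 − 13 = -£13 billion.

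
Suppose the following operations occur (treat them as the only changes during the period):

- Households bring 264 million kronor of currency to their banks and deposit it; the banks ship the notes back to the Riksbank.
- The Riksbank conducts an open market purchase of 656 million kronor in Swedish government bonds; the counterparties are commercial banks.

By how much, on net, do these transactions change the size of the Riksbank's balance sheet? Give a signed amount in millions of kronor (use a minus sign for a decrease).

Riksbank balance sheet:
  Assets:      Securities +656M
  Liabilities: Bank reserves +920M, Currency in circulation −264M
Commercial banking system:
  Assets:      Reserves at CB +920M, Securities −656M
  Liabilities: Checkable deposits +264M
Change in total Riksbank assets = +656 million.

+656 million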